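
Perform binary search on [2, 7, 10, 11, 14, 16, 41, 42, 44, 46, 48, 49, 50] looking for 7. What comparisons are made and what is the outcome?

Binary search for 7 in [2, 7, 10, 11, 14, 16, 41, 42, 44, 46, 48, 49, 50]:

lo=0, hi=12, mid=6, arr[mid]=41 -> 41 > 7, search left half
lo=0, hi=5, mid=2, arr[mid]=10 -> 10 > 7, search left half
lo=0, hi=1, mid=0, arr[mid]=2 -> 2 < 7, search right half
lo=1, hi=1, mid=1, arr[mid]=7 -> Found target at index 1!

Binary search finds 7 at index 1 after 4 comparisons. The search repeatedly halves the search space by comparing with the middle element.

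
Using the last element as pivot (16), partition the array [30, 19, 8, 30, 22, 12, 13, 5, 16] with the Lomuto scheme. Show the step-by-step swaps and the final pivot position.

Lomuto partition with pivot = 16:

Initial array: [30, 19, 8, 30, 22, 12, 13, 5, 16]

arr[0]=30 > 16: no swap
arr[1]=19 > 16: no swap
arr[2]=8 <= 16: swap with position 0, array becomes [8, 19, 30, 30, 22, 12, 13, 5, 16]
arr[3]=30 > 16: no swap
arr[4]=22 > 16: no swap
arr[5]=12 <= 16: swap with position 1, array becomes [8, 12, 30, 30, 22, 19, 13, 5, 16]
arr[6]=13 <= 16: swap with position 2, array becomes [8, 12, 13, 30, 22, 19, 30, 5, 16]
arr[7]=5 <= 16: swap with position 3, array becomes [8, 12, 13, 5, 22, 19, 30, 30, 16]

Place pivot at position 4: [8, 12, 13, 5, 16, 19, 30, 30, 22]
Pivot position: 4

After partitioning with pivot 16, the array becomes [8, 12, 13, 5, 16, 19, 30, 30, 22]. The pivot is placed at index 4. All elements to the left of the pivot are <= 16, and all elements to the right are > 16.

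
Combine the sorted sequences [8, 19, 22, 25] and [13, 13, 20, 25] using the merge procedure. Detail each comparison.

Merging process:

Compare 8 vs 13: take 8 from left. Merged: [8]
Compare 19 vs 13: take 13 from right. Merged: [8, 13]
Compare 19 vs 13: take 13 from right. Merged: [8, 13, 13]
Compare 19 vs 20: take 19 from left. Merged: [8, 13, 13, 19]
Compare 22 vs 20: take 20 from right. Merged: [8, 13, 13, 19, 20]
Compare 22 vs 25: take 22 from left. Merged: [8, 13, 13, 19, 20, 22]
Compare 25 vs 25: take 25 from left. Merged: [8, 13, 13, 19, 20, 22, 25]
Append remaining from right: [25]. Merged: [8, 13, 13, 19, 20, 22, 25, 25]

Final merged array: [8, 13, 13, 19, 20, 22, 25, 25]
Total comparisons: 7

The merged array is [8, 13, 13, 19, 20, 22, 25, 25], requiring 7 comparisons. The merge step runs in O(n) time where n is the total number of elements.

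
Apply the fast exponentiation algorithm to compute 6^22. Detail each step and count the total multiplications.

Computing 6^22 by squaring (build up from 6^1; each line after the first costs one multiplication):

6^1 = 6
6^2 = (6^1)^2 = 6^2 = 36
6^4 = (6^2)^2 = 36^2 = 1296
6^5 = 6 * 6^4 = 6 * 1296 = 7776
6^10 = (6^5)^2 = 7776^2 = 60466176
6^11 = 6 * 6^10 = 6 * 60466176 = 362797056
6^22 = (6^11)^2 = 362797056^2 = 131621703842267136

Result: 131621703842267136
Multiplications needed: 6 (6 lines after 6^1)

6^22 = 131621703842267136. Using exponentiation by squaring, this requires 6 multiplications. The key idea: if the exponent is even, square the half-power; if odd, multiply by the base once.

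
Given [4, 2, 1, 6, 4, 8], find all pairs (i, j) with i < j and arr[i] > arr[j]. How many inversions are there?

Finding inversions in [4, 2, 1, 6, 4, 8]:

(0, 1): arr[0]=4 > arr[1]=2
(0, 2): arr[0]=4 > arr[2]=1
(1, 2): arr[1]=2 > arr[2]=1
(3, 4): arr[3]=6 > arr[4]=4

Total inversions: 4

The array has 4 inversion(s): (0,1), (0,2), (1,2), (3,4). Each pair (i,j) satisfies i < j and arr[i] > arr[j].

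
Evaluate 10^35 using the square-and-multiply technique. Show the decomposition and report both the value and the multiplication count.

Computing 10^35 by squaring (build up from 10^1; each line after the first costs one multiplication):

10^1 = 10
10^2 = (10^1)^2 = 10^2 = 100
10^4 = (10^2)^2 = 100^2 = 10000
10^8 = (10^4)^2 = 10000^2 = 100000000
10^16 = (10^8)^2 = 100000000^2 = 10000000000000000
10^17 = 10 * 10^16 = 10 * 10000000000000000 = 100000000000000000
10^34 = (10^17)^2 = 100000000000000000^2 = 10000000000000000000000000000000000
10^35 = 10 * 10^34 = 10 * 10000000000000000000000000000000000 = 100000000000000000000000000000000000

Result: 100000000000000000000000000000000000
Multiplications needed: 7 (7 lines after 10^1)

10^35 = 100000000000000000000000000000000000. Using exponentiation by squaring, this requires 7 multiplications. The key idea: if the exponent is even, square the half-power; if odd, multiply by the base once.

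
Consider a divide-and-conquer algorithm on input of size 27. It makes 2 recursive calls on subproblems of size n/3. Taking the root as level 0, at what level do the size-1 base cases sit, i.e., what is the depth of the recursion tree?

For divide and conquer with division factor 3:

Problem sizes at each level:
Level 0: 27
Level 1: 9
Level 2: 3
Level 3: 1

The root is level 0 and the size-1 base case is level 3 (the tree spans levels 0 through 3, i.e. 4 levels counting the root), so the depth is the number of divisions: log_3(27) = 3

The recursion tree depth is log_3(27) = 3. At each level, the problem size is divided by 3, so it takes 3 divisions to reduce to a base case of size 1. The algorithm makes 2 recursive calls at each level.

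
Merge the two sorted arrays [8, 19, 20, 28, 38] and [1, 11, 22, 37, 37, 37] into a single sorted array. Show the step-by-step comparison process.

Merging process:

Compare 8 vs 1: take 1 from right. Merged: [1]
Compare 8 vs 11: take 8 from left. Merged: [1, 8]
Compare 19 vs 11: take 11 from right. Merged: [1, 8, 11]
Compare 19 vs 22: take 19 from left. Merged: [1, 8, 11, 19]
Compare 20 vs 22: take 20 from left. Merged: [1, 8, 11, 19, 20]
Compare 28 vs 22: take 22 from right. Merged: [1, 8, 11, 19, 20, 22]
Compare 28 vs 37: take 28 from left. Merged: [1, 8, 11, 19, 20, 22, 28]
Compare 38 vs 37: take 37 from right. Merged: [1, 8, 11, 19, 20, 22, 28, 37]
Compare 38 vs 37: take 37 from right. Merged: [1, 8, 11, 19, 20, 22, 28, 37, 37]
Compare 38 vs 37: take 37 from right. Merged: [1, 8, 11, 19, 20, 22, 28, 37, 37, 37]
Append remaining from left: [38]. Merged: [1, 8, 11, 19, 20, 22, 28, 37, 37, 37, 38]

Final merged array: [1, 8, 11, 19, 20, 22, 28, 37, 37, 37, 38]
Total comparisons: 10

The merged array is [1, 8, 11, 19, 20, 22, 28, 37, 37, 37, 38], requiring 10 comparisons. The merge step runs in O(n) time where n is the total number of elements.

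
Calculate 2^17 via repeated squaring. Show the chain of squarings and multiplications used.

Computing 2^17 by squaring (build up from 2^1; each line after the first costs one multiplication):

2^1 = 2
2^2 = (2^1)^2 = 2^2 = 4
2^4 = (2^2)^2 = 4^2 = 16
2^8 = (2^4)^2 = 16^2 = 256
2^16 = (2^8)^2 = 256^2 = 65536
2^17 = 2 * 2^16 = 2 * 65536 = 131072

Result: 131072
Multiplications needed: 5 (5 lines after 2^1)

2^17 = 131072. Using exponentiation by squaring, this requires 5 multiplications. The key idea: if the exponent is even, square the half-power; if odd, multiply by the base once.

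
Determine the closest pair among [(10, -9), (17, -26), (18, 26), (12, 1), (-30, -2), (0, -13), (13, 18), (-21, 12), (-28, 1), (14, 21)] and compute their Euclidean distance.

Computing all pairwise distances among 10 points:

d((10, -9), (17, -26)) = 18.3848
d((10, -9), (18, 26)) = 35.9026
d((10, -9), (12, 1)) = 10.198
d((10, -9), (-30, -2)) = 40.6079
d((10, -9), (0, -13)) = 10.7703
d((10, -9), (13, 18)) = 27.1662
d((10, -9), (-21, 12)) = 37.4433
d((10, -9), (-28, 1)) = 39.2938
d((10, -9), (14, 21)) = 30.2655
d((17, -26), (18, 26)) = 52.0096
d((17, -26), (12, 1)) = 27.4591
d((17, -26), (-30, -2)) = 52.7731
d((17, -26), (0, -13)) = 21.4009
d((17, -26), (13, 18)) = 44.1814
d((17, -26), (-21, 12)) = 53.7401
d((17, -26), (-28, 1)) = 52.4786
d((17, -26), (14, 21)) = 47.0956
d((18, 26), (12, 1)) = 25.7099
d((18, 26), (-30, -2)) = 55.5698
d((18, 26), (0, -13)) = 42.9535
d((18, 26), (13, 18)) = 9.434
d((18, 26), (-21, 12)) = 41.4367
d((18, 26), (-28, 1)) = 52.3546
d((18, 26), (14, 21)) = 6.4031
d((12, 1), (-30, -2)) = 42.107
d((12, 1), (0, -13)) = 18.4391
d((12, 1), (13, 18)) = 17.0294
d((12, 1), (-21, 12)) = 34.7851
d((12, 1), (-28, 1)) = 40.0
d((12, 1), (14, 21)) = 20.0998
d((-30, -2), (0, -13)) = 31.9531
d((-30, -2), (13, 18)) = 47.4236
d((-30, -2), (-21, 12)) = 16.6433
d((-30, -2), (-28, 1)) = 3.6056
d((-30, -2), (14, 21)) = 49.6488
d((0, -13), (13, 18)) = 33.6155
d((0, -13), (-21, 12)) = 32.6497
d((0, -13), (-28, 1)) = 31.305
d((0, -13), (14, 21)) = 36.7696
d((13, 18), (-21, 12)) = 34.5254
d((13, 18), (-28, 1)) = 44.3847
d((13, 18), (14, 21)) = 3.1623 <-- minimum
d((-21, 12), (-28, 1)) = 13.0384
d((-21, 12), (14, 21)) = 36.1386
d((-28, 1), (14, 21)) = 46.5188

Closest pair: (13, 18) and (14, 21) with distance 3.1623

The closest pair is (13, 18) and (14, 21) with Euclidean distance 3.1623. For 10 points, brute-force pairwise comparison is shown above. For large n, the divide-and-conquer algorithm (sort by x, recurse on halves, check the dividing strip) achieves O(n log n).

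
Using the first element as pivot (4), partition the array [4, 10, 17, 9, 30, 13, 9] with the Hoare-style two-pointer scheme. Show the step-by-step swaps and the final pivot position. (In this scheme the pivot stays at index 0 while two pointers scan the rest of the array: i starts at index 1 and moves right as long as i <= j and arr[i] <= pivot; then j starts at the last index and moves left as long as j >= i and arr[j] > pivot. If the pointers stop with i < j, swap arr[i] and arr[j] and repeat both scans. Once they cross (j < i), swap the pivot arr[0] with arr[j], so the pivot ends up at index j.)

Hoare-style two-pointer partition with pivot = 4:

Initial array: [4, 10, 17, 9, 30, 13, 9]

Pointers start at i = 1, j = 6.
i ends at 1, j ends at 0: the pointers have crossed (j < i), so scanning stops.

j = 0, so swapping arr[0] with arr[j] leaves the pivot at position 0: [4, 10, 17, 9, 30, 13, 9]
Pivot position: 0

After partitioning with pivot 4, the array becomes [4, 10, 17, 9, 30, 13, 9]. The pivot is placed at index 0. All elements to the left of the pivot are <= 4, and all elements to the right are > 4.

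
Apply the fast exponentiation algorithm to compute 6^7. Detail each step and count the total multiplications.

Computing 6^7 by squaring (build up from 6^1; each line after the first costs one multiplication):

6^1 = 6
6^2 = (6^1)^2 = 6^2 = 36
6^3 = 6 * 6^2 = 6 * 36 = 216
6^6 = (6^3)^2 = 216^2 = 46656
6^7 = 6 * 6^6 = 6 * 46656 = 279936

Result: 279936
Multiplications needed: 4 (4 lines after 6^1)

6^7 = 279936. Using exponentiation by squaring, this requires 4 multiplications. The key idea: if the exponent is even, square the half-power; if odd, multiply by the base once.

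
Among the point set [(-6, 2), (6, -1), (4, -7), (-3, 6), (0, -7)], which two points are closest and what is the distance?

Computing all pairwise distances among 5 points:

d((-6, 2), (6, -1)) = 12.3693
d((-6, 2), (4, -7)) = 13.4536
d((-6, 2), (-3, 6)) = 5.0
d((-6, 2), (0, -7)) = 10.8167
d((6, -1), (4, -7)) = 6.3246
d((6, -1), (-3, 6)) = 11.4018
d((6, -1), (0, -7)) = 8.4853
d((4, -7), (-3, 6)) = 14.7648
d((4, -7), (0, -7)) = 4.0 <-- minimum
d((-3, 6), (0, -7)) = 13.3417

Closest pair: (4, -7) and (0, -7) with distance 4.0

The closest pair is (4, -7) and (0, -7) with Euclidean distance 4.0. For 5 points, brute-force pairwise comparison is shown above. For large n, the divide-and-conquer algorithm (sort by x, recurse on halves, check the dividing strip) achieves O(n log n).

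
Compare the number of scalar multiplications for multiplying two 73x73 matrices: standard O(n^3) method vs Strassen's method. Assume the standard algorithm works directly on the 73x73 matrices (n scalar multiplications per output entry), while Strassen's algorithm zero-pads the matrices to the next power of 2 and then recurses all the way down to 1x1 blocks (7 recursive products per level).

Matrix multiplication for 73x73 matrices:

Strassen's algorithm requires power-of-2 dimensions. Pad 73x73 to 128x128 (next power of 2).

Standard algorithm: 73^3 = 389017 multiplications
Strassen's algorithm: 7^(log2(128)) = 7^7 = 823543 multiplications
Difference: 389017 - 823543 = -434526 (Strassen uses MORE here due to padding overhead — for small or just-over-power-of-2 n, padding can outweigh the per-level savings)

Standard: 389017 multiplications (73^3). Strassen: 823543 multiplications (7^7, after padding to 128x128). Strassen reduces 8 recursive multiplications to 7 at each level.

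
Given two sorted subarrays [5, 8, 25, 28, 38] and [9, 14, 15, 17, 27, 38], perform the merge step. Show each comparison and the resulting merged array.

Merging process:

Compare 5 vs 9: take 5 from left. Merged: [5]
Compare 8 vs 9: take 8 from left. Merged: [5, 8]
Compare 25 vs 9: take 9 from right. Merged: [5, 8, 9]
Compare 25 vs 14: take 14 from right. Merged: [5, 8, 9, 14]
Compare 25 vs 15: take 15 from right. Merged: [5, 8, 9, 14, 15]
Compare 25 vs 17: take 17 from right. Merged: [5, 8, 9, 14, 15, 17]
Compare 25 vs 27: take 25 from left. Merged: [5, 8, 9, 14, 15, 17, 25]
Compare 28 vs 27: take 27 from right. Merged: [5, 8, 9, 14, 15, 17, 25, 27]
Compare 28 vs 38: take 28 from left. Merged: [5, 8, 9, 14, 15, 17, 25, 27, 28]
Compare 38 vs 38: take 38 from left. Merged: [5, 8, 9, 14, 15, 17, 25, 27, 28, 38]
Append remaining from right: [38]. Merged: [5, 8, 9, 14, 15, 17, 25, 27, 28, 38, 38]

Final merged array: [5, 8, 9, 14, 15, 17, 25, 27, 28, 38, 38]
Total comparisons: 10

The merged array is [5, 8, 9, 14, 15, 17, 25, 27, 28, 38, 38], requiring 10 comparisons. The merge step runs in O(n) time where n is the total number of elements.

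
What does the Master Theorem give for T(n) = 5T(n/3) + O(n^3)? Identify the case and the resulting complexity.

Master Theorem for T(n) = 5T(n/3) + O(n^3):

a = 5, b = 3, c = 3
log_b(a) = log_3(5) = 1.4650

Case 3: c = 3 > log_3(5) = 1.4650
T(n) = O(n^3) = O(n^3)

For T(n) = 5T(n/3) + O(n^3): log_3(5) = 1.4650. This is Case 3 of the Master Theorem (c > log_b(a), work dominated by root), giving O(n^3).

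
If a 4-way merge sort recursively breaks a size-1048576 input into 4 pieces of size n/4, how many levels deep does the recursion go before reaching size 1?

For divide and conquer with division factor 4:

Problem sizes at each level:
Level 0: 1048576
Level 1: 262144
Level 2: 65536
Level 3: 16384
Level 4: 4096
Level 5: 1024
Level 6: 256
Level 7: 64
Level 8: 16
Level 9: 4
Level 10: 1

The root is level 0 and the size-1 base case is level 10 (the tree spans levels 0 through 10, i.e. 11 levels counting the root), so the depth is the number of divisions: log_4(1048576) = 10

The recursion tree depth is log_4(1048576) = 10. At each level, the problem size is divided by 4, so it takes 10 divisions to reduce to a base case of size 1. The algorithm makes 4 recursive calls at each level.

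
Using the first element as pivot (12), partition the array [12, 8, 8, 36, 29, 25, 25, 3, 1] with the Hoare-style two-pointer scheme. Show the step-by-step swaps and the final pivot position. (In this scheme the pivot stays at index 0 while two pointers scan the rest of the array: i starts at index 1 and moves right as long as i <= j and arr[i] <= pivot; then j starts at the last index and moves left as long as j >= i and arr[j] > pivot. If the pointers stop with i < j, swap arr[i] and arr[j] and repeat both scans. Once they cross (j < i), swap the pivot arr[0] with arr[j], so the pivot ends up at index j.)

Hoare-style two-pointer partition with pivot = 12:

Initial array: [12, 8, 8, 36, 29, 25, 25, 3, 1]

Pointers start at i = 1, j = 8.
i stops at index 3 (arr[3]=36 > 12), j stops at index 8 (arr[8]=1 <= 12): swap arr[3] and arr[8], array becomes [12, 8, 8, 1, 29, 25, 25, 3, 36]
i stops at index 4 (arr[4]=29 > 12), j stops at index 7 (arr[7]=3 <= 12): swap arr[4] and arr[7], array becomes [12, 8, 8, 1, 3, 25, 25, 29, 36]
i ends at 5, j ends at 4: the pointers have crossed (j < i), so scanning stops.

Swap pivot arr[0] with arr[4] to place pivot at position 4: [3, 8, 8, 1, 12, 25, 25, 29, 36]
Pivot position: 4

After partitioning with pivot 12, the array becomes [3, 8, 8, 1, 12, 25, 25, 29, 36]. The pivot is placed at index 4. All elements to the left of the pivot are <= 12, and all elements to the right are > 12.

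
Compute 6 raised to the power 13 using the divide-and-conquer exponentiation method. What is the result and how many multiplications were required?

Computing 6^13 by squaring (build up from 6^1; each line after the first costs one multiplication):

6^1 = 6
6^2 = (6^1)^2 = 6^2 = 36
6^3 = 6 * 6^2 = 6 * 36 = 216
6^6 = (6^3)^2 = 216^2 = 46656
6^12 = (6^6)^2 = 46656^2 = 2176782336
6^13 = 6 * 6^12 = 6 * 2176782336 = 13060694016

Result: 13060694016
Multiplications needed: 5 (5 lines after 6^1)

6^13 = 13060694016. Using exponentiation by squaring, this requires 5 multiplications. The key idea: if the exponent is even, square the half-power; if odd, multiply by the base once.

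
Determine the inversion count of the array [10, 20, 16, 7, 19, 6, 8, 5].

Finding inversions in [10, 20, 16, 7, 19, 6, 8, 5]:

(0, 3): arr[0]=10 > arr[3]=7
(0, 5): arr[0]=10 > arr[5]=6
(0, 6): arr[0]=10 > arr[6]=8
(0, 7): arr[0]=10 > arr[7]=5
(1, 2): arr[1]=20 > arr[2]=16
(1, 3): arr[1]=20 > arr[3]=7
(1, 4): arr[1]=20 > arr[4]=19
(1, 5): arr[1]=20 > arr[5]=6
(1, 6): arr[1]=20 > arr[6]=8
(1, 7): arr[1]=20 > arr[7]=5
(2, 3): arr[2]=16 > arr[3]=7
(2, 5): arr[2]=16 > arr[5]=6
(2, 6): arr[2]=16 > arr[6]=8
(2, 7): arr[2]=16 > arr[7]=5
(3, 5): arr[3]=7 > arr[5]=6
(3, 7): arr[3]=7 > arr[7]=5
(4, 5): arr[4]=19 > arr[5]=6
(4, 6): arr[4]=19 > arr[6]=8
(4, 7): arr[4]=19 > arr[7]=5
(5, 7): arr[5]=6 > arr[7]=5
(6, 7): arr[6]=8 > arr[7]=5

Total inversions: 21

The array has 21 inversion(s): (0,3), (0,5), (0,6), (0,7), (1,2), (1,3), (1,4), (1,5), (1,6), (1,7), (2,3), (2,5), (2,6), (2,7), (3,5), (3,7), (4,5), (4,6), (4,7), (5,7), (6,7). Each pair (i,j) satisfies i < j and arr[i] > arr[j].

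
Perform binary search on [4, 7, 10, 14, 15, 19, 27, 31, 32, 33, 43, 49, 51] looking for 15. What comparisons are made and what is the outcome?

Binary search for 15 in [4, 7, 10, 14, 15, 19, 27, 31, 32, 33, 43, 49, 51]:

lo=0, hi=12, mid=6, arr[mid]=27 -> 27 > 15, search left half
lo=0, hi=5, mid=2, arr[mid]=10 -> 10 < 15, search right half
lo=3, hi=5, mid=4, arr[mid]=15 -> Found target at index 4!

Binary search finds 15 at index 4 after 3 comparisons. The search repeatedly halves the search space by comparing with the middle element.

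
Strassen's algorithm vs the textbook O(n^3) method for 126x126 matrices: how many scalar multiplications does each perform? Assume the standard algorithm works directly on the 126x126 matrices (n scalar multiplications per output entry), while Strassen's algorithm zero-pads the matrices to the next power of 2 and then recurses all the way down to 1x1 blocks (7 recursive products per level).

Matrix multiplication for 126x126 matrices:

Strassen's algorithm requires power-of-2 dimensions. Pad 126x126 to 128x128 (next power of 2).

Standard algorithm: 126^3 = 2000376 multiplications
Strassen's algorithm: 7^(log2(128)) = 7^7 = 823543 multiplications
Savings: 2000376 - 823543 = 1176833 multiplications

Standard: 2000376 multiplications (126^3). Strassen: 823543 multiplications (7^7, after padding to 128x128). Strassen reduces 8 recursive multiplications to 7 at each level.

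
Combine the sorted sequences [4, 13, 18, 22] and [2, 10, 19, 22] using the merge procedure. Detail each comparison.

Merging process:

Compare 4 vs 2: take 2 from right. Merged: [2]
Compare 4 vs 10: take 4 from left. Merged: [2, 4]
Compare 13 vs 10: take 10 from right. Merged: [2, 4, 10]
Compare 13 vs 19: take 13 from left. Merged: [2, 4, 10, 13]
Compare 18 vs 19: take 18 from left. Merged: [2, 4, 10, 13, 18]
Compare 22 vs 19: take 19 from right. Merged: [2, 4, 10, 13, 18, 19]
Compare 22 vs 22: take 22 from left. Merged: [2, 4, 10, 13, 18, 19, 22]
Append remaining from right: [22]. Merged: [2, 4, 10, 13, 18, 19, 22, 22]

Final merged array: [2, 4, 10, 13, 18, 19, 22, 22]
Total comparisons: 7

The merged array is [2, 4, 10, 13, 18, 19, 22, 22], requiring 7 comparisons. The merge step runs in O(n) time where n is the total number of elements.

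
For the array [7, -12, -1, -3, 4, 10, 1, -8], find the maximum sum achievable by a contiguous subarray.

Using Kadane's algorithm on [7, -12, -1, -3, 4, 10, 1, -8]:

Scanning through the array:
Position 1 (value -12): max_ending_here = -5, max_so_far = 7
Position 2 (value -1): max_ending_here = -1, max_so_far = 7
Position 3 (value -3): max_ending_here = -3, max_so_far = 7
Position 4 (value 4): max_ending_here = 4, max_so_far = 7
Position 5 (value 10): max_ending_here = 14, max_so_far = 14
Position 6 (value 1): max_ending_here = 15, max_so_far = 15
Position 7 (value -8): max_ending_here = 7, max_so_far = 15

Maximum subarray: [4, 10, 1]
Maximum sum: 15

The maximum subarray is [4, 10, 1] with sum 15. This subarray runs from index 4 to index 6.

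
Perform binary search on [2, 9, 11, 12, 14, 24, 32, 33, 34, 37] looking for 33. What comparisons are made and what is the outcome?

Binary search for 33 in [2, 9, 11, 12, 14, 24, 32, 33, 34, 37]:

lo=0, hi=9, mid=4, arr[mid]=14 -> 14 < 33, search right half
lo=5, hi=9, mid=7, arr[mid]=33 -> Found target at index 7!

Binary search finds 33 at index 7 after 2 comparisons. The search repeatedly halves the search space by comparing with the middle element.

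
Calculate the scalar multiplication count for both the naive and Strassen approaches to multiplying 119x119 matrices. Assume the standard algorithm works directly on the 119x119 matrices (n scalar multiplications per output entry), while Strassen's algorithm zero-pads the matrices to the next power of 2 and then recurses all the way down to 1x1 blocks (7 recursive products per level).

Matrix multiplication for 119x119 matrices:

Strassen's algorithm requires power-of-2 dimensions. Pad 119x119 to 128x128 (next power of 2).

Standard algorithm: 119^3 = 1685159 multiplications
Strassen's algorithm: 7^(log2(128)) = 7^7 = 823543 multiplications
Savings: 1685159 - 823543 = 861616 multiplications

Standard: 1685159 multiplications (119^3). Strassen: 823543 multiplications (7^7, after padding to 128x128). Strassen reduces 8 recursive multiplications to 7 at each level.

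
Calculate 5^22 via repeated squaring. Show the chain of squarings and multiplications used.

Computing 5^22 by squaring (build up from 5^1; each line after the first costs one multiplication):

5^1 = 5
5^2 = (5^1)^2 = 5^2 = 25
5^4 = (5^2)^2 = 25^2 = 625
5^5 = 5 * 5^4 = 5 * 625 = 3125
5^10 = (5^5)^2 = 3125^2 = 9765625
5^11 = 5 * 5^10 = 5 * 9765625 = 48828125
5^22 = (5^11)^2 = 48828125^2 = 2384185791015625

Result: 2384185791015625
Multiplications needed: 6 (6 lines after 5^1)

5^22 = 2384185791015625. Using exponentiation by squaring, this requires 6 multiplications. The key idea: if the exponent is even, square the half-power; if odd, multiply by the base once.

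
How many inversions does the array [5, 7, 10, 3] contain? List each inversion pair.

Finding inversions in [5, 7, 10, 3]:

(0, 3): arr[0]=5 > arr[3]=3
(1, 3): arr[1]=7 > arr[3]=3
(2, 3): arr[2]=10 > arr[3]=3

Total inversions: 3

The array has 3 inversion(s): (0,3), (1,3), (2,3). Each pair (i,j) satisfies i < j and arr[i] > arr[j].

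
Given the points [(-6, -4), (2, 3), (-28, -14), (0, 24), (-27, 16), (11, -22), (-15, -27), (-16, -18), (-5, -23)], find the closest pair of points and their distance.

Computing all pairwise distances among 9 points:

d((-6, -4), (2, 3)) = 10.6301
d((-6, -4), (-28, -14)) = 24.1661
d((-6, -4), (0, 24)) = 28.6356
d((-6, -4), (-27, 16)) = 29.0
d((-6, -4), (11, -22)) = 24.7588
d((-6, -4), (-15, -27)) = 24.6982
d((-6, -4), (-16, -18)) = 17.2047
d((-6, -4), (-5, -23)) = 19.0263
d((2, 3), (-28, -14)) = 34.4819
d((2, 3), (0, 24)) = 21.095
d((2, 3), (-27, 16)) = 31.7805
d((2, 3), (11, -22)) = 26.5707
d((2, 3), (-15, -27)) = 34.4819
d((2, 3), (-16, -18)) = 27.6586
d((2, 3), (-5, -23)) = 26.9258
d((-28, -14), (0, 24)) = 47.2017
d((-28, -14), (-27, 16)) = 30.0167
d((-28, -14), (11, -22)) = 39.8121
d((-28, -14), (-15, -27)) = 18.3848
d((-28, -14), (-16, -18)) = 12.6491
d((-28, -14), (-5, -23)) = 24.6982
d((0, 24), (-27, 16)) = 28.1603
d((0, 24), (11, -22)) = 47.2969
d((0, 24), (-15, -27)) = 53.1601
d((0, 24), (-16, -18)) = 44.9444
d((0, 24), (-5, -23)) = 47.2652
d((-27, 16), (11, -22)) = 53.7401
d((-27, 16), (-15, -27)) = 44.643
d((-27, 16), (-16, -18)) = 35.7351
d((-27, 16), (-5, -23)) = 44.7772
d((11, -22), (-15, -27)) = 26.4764
d((11, -22), (-16, -18)) = 27.2947
d((11, -22), (-5, -23)) = 16.0312
d((-15, -27), (-16, -18)) = 9.0554 <-- minimum
d((-15, -27), (-5, -23)) = 10.7703
d((-16, -18), (-5, -23)) = 12.083

Closest pair: (-15, -27) and (-16, -18) with distance 9.0554

The closest pair is (-15, -27) and (-16, -18) with Euclidean distance 9.0554. For 9 points, brute-force pairwise comparison is shown above. For large n, the divide-and-conquer algorithm (sort by x, recurse on halves, check the dividing strip) achieves O(n log n).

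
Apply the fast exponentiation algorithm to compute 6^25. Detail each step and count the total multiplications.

Computing 6^25 by squaring (build up from 6^1; each line after the first costs one multiplication):

6^1 = 6
6^2 = (6^1)^2 = 6^2 = 36
6^3 = 6 * 6^2 = 6 * 36 = 216
6^6 = (6^3)^2 = 216^2 = 46656
6^12 = (6^6)^2 = 46656^2 = 2176782336
6^24 = (6^12)^2 = 2176782336^2 = 4738381338321616896
6^25 = 6 * 6^24 = 6 * 4738381338321616896 = 28430288029929701376

Result: 28430288029929701376
Multiplications needed: 6 (6 lines after 6^1)

6^25 = 28430288029929701376. Using exponentiation by squaring, this requires 6 multiplications. The key idea: if the exponent is even, square the half-power; if odd, multiply by the base once.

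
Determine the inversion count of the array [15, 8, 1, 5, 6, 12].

Finding inversions in [15, 8, 1, 5, 6, 12]:

(0, 1): arr[0]=15 > arr[1]=8
(0, 2): arr[0]=15 > arr[2]=1
(0, 3): arr[0]=15 > arr[3]=5
(0, 4): arr[0]=15 > arr[4]=6
(0, 5): arr[0]=15 > arr[5]=12
(1, 2): arr[1]=8 > arr[2]=1
(1, 3): arr[1]=8 > arr[3]=5
(1, 4): arr[1]=8 > arr[4]=6

Total inversions: 8

The array has 8 inversion(s): (0,1), (0,2), (0,3), (0,4), (0,5), (1,2), (1,3), (1,4). Each pair (i,j) satisfies i < j and arr[i] > arr[j].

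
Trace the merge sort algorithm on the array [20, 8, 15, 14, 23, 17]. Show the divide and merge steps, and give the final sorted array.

Merge sort trace:

Split: [20, 8, 15, 14, 23, 17] -> [20, 8, 15] and [14, 23, 17]
  Split: [20, 8, 15] -> [20] and [8, 15]
    Split: [8, 15] -> [8] and [15]
    Merge: [8] + [15] -> [8, 15]
  Merge: [20] + [8, 15] -> [8, 15, 20]
  Split: [14, 23, 17] -> [14] and [23, 17]
    Split: [23, 17] -> [23] and [17]
    Merge: [23] + [17] -> [17, 23]
  Merge: [14] + [17, 23] -> [14, 17, 23]
Merge: [8, 15, 20] + [14, 17, 23] -> [8, 14, 15, 17, 20, 23]

Final sorted array: [8, 14, 15, 17, 20, 23]

The merge sort proceeds by recursively splitting the array and merging sorted halves.
After all merges, the sorted array is [8, 14, 15, 17, 20, 23].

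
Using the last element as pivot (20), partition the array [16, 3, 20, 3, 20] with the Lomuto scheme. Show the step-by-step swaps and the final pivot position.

Lomuto partition with pivot = 20:

Initial array: [16, 3, 20, 3, 20]

arr[0]=16 <= 20: swap with position 0, array becomes [16, 3, 20, 3, 20]
arr[1]=3 <= 20: swap with position 1, array becomes [16, 3, 20, 3, 20]
arr[2]=20 <= 20: swap with position 2, array becomes [16, 3, 20, 3, 20]
arr[3]=3 <= 20: swap with position 3, array becomes [16, 3, 20, 3, 20]

Place pivot at position 4: [16, 3, 20, 3, 20]
Pivot position: 4

After partitioning with pivot 20, the array becomes [16, 3, 20, 3, 20]. The pivot is placed at index 4. All elements to the left of the pivot are <= 20, and all elements to the right are > 20.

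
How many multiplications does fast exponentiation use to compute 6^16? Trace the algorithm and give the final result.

Computing 6^16 by squaring (build up from 6^1; each line after the first costs one multiplication):

6^1 = 6
6^2 = (6^1)^2 = 6^2 = 36
6^4 = (6^2)^2 = 36^2 = 1296
6^8 = (6^4)^2 = 1296^2 = 1679616
6^16 = (6^8)^2 = 1679616^2 = 2821109907456

Result: 2821109907456
Multiplications needed: 4 (4 lines after 6^1)

6^16 = 2821109907456. Using exponentiation by squaring, this requires 4 multiplications. The key idea: if the exponent is even, square the half-power; if odd, multiply by the base once.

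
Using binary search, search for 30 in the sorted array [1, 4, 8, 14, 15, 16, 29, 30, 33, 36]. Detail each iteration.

Binary search for 30 in [1, 4, 8, 14, 15, 16, 29, 30, 33, 36]:

lo=0, hi=9, mid=4, arr[mid]=15 -> 15 < 30, search right half
lo=5, hi=9, mid=7, arr[mid]=30 -> Found target at index 7!

Binary search finds 30 at index 7 after 2 comparisons. The search repeatedly halves the search space by comparing with the middle element.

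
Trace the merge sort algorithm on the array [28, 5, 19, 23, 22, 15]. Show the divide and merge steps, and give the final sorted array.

Merge sort trace:

Split: [28, 5, 19, 23, 22, 15] -> [28, 5, 19] and [23, 22, 15]
  Split: [28, 5, 19] -> [28] and [5, 19]
    Split: [5, 19] -> [5] and [19]
    Merge: [5] + [19] -> [5, 19]
  Merge: [28] + [5, 19] -> [5, 19, 28]
  Split: [23, 22, 15] -> [23] and [22, 15]
    Split: [22, 15] -> [22] and [15]
    Merge: [22] + [15] -> [15, 22]
  Merge: [23] + [15, 22] -> [15, 22, 23]
Merge: [5, 19, 28] + [15, 22, 23] -> [5, 15, 19, 22, 23, 28]

Final sorted array: [5, 15, 19, 22, 23, 28]

The merge sort proceeds by recursively splitting the array and merging sorted halves.
After all merges, the sorted array is [5, 15, 19, 22, 23, 28].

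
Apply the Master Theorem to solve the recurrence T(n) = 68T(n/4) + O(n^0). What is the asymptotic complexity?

Master Theorem for T(n) = 68T(n/4) + O(n^0):

a = 68, b = 4, c = 0
log_b(a) = log_4(68) = 3.0437

Case 1: c = 0 < log_4(68) = 3.0437
T(n) = O(n^(log_4 68))

For T(n) = 68T(n/4) + O(n^0): log_4(68) = 3.0437. This is Case 1 of the Master Theorem (c < log_b(a), work dominated by leaves), giving O(n^(log_4 68)).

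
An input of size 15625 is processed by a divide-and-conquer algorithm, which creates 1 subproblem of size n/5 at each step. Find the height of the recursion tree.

For divide and conquer with division factor 5:

Problem sizes at each level:
Level 0: 15625
Level 1: 3125
Level 2: 625
Level 3: 125
Level 4: 25
Level 5: 5
Level 6: 1

The root is level 0 and the size-1 base case is level 6 (the tree spans levels 0 through 6, i.e. 7 levels counting the root), so the depth is the number of divisions: log_5(15625) = 6

The recursion tree depth is log_5(15625) = 6. At each level, the problem size is divided by 5, so it takes 6 divisions to reduce to a base case of size 1. The algorithm makes 1 recursive call at each level.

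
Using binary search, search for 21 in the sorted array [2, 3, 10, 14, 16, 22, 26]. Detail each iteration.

Binary search for 21 in [2, 3, 10, 14, 16, 22, 26]:

lo=0, hi=6, mid=3, arr[mid]=14 -> 14 < 21, search right half
lo=4, hi=6, mid=5, arr[mid]=22 -> 22 > 21, search left half
lo=4, hi=4, mid=4, arr[mid]=16 -> 16 < 21, search right half
lo=5 > hi=4, target 21 not found

Binary search determines that 21 is not in the array after 3 comparisons. The search space was exhausted without finding the target.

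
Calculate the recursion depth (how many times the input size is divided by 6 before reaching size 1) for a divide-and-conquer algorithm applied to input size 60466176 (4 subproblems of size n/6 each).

For divide and conquer with division factor 6:

Problem sizes at each level:
Level 0: 60466176
Level 1: 10077696
Level 2: 1679616
Level 3: 279936
Level 4: 46656
Level 5: 7776
Level 6: 1296
Level 7: 216
Level 8: 36
Level 9: 6
Level 10: 1

The root is level 0 and the size-1 base case is level 10 (the tree spans levels 0 through 10, i.e. 11 levels counting the root), so the depth is the number of divisions: log_6(60466176) = 10

The recursion tree depth is log_6(60466176) = 10. At each level, the problem size is divided by 6, so it takes 10 divisions to reduce to a base case of size 1. The algorithm makes 4 recursive calls at each level.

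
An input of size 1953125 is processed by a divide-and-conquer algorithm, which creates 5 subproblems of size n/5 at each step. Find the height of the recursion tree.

For divide and conquer with division factor 5:

Problem sizes at each level:
Level 0: 1953125
Level 1: 390625
Level 2: 78125
Level 3: 15625
Level 4: 3125
Level 5: 625
Level 6: 125
Level 7: 25
Level 8: 5
Level 9: 1

The root is level 0 and the size-1 base case is level 9 (the tree spans levels 0 through 9, i.e. 10 levels counting the root), so the depth is the number of divisions: log_5(1953125) = 9

The recursion tree depth is log_5(1953125) = 9. At each level, the problem size is divided by 5, so it takes 9 divisions to reduce to a base case of size 1. The algorithm makes 5 recursive calls at each level.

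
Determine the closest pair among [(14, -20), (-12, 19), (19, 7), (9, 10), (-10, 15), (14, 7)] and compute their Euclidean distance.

Computing all pairwise distances among 6 points:

d((14, -20), (-12, 19)) = 46.8722
d((14, -20), (19, 7)) = 27.4591
d((14, -20), (9, 10)) = 30.4138
d((14, -20), (-10, 15)) = 42.4382
d((14, -20), (14, 7)) = 27.0
d((-12, 19), (19, 7)) = 33.2415
d((-12, 19), (9, 10)) = 22.8473
d((-12, 19), (-10, 15)) = 4.4721 <-- minimum
d((-12, 19), (14, 7)) = 28.6356
d((19, 7), (9, 10)) = 10.4403
d((19, 7), (-10, 15)) = 30.0832
d((19, 7), (14, 7)) = 5.0
d((9, 10), (-10, 15)) = 19.6469
d((9, 10), (14, 7)) = 5.831
d((-10, 15), (14, 7)) = 25.2982

Closest pair: (-12, 19) and (-10, 15) with distance 4.4721

The closest pair is (-12, 19) and (-10, 15) with Euclidean distance 4.4721. For 6 points, brute-force pairwise comparison is shown above. For large n, the divide-and-conquer algorithm (sort by x, recurse on halves, check the dividing strip) achieves O(n log n).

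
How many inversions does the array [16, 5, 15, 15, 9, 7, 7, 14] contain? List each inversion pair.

Finding inversions in [16, 5, 15, 15, 9, 7, 7, 14]:

(0, 1): arr[0]=16 > arr[1]=5
(0, 2): arr[0]=16 > arr[2]=15
(0, 3): arr[0]=16 > arr[3]=15
(0, 4): arr[0]=16 > arr[4]=9
(0, 5): arr[0]=16 > arr[5]=7
(0, 6): arr[0]=16 > arr[6]=7
(0, 7): arr[0]=16 > arr[7]=14
(2, 4): arr[2]=15 > arr[4]=9
(2, 5): arr[2]=15 > arr[5]=7
(2, 6): arr[2]=15 > arr[6]=7
(2, 7): arr[2]=15 > arr[7]=14
(3, 4): arr[3]=15 > arr[4]=9
(3, 5): arr[3]=15 > arr[5]=7
(3, 6): arr[3]=15 > arr[6]=7
(3, 7): arr[3]=15 > arr[7]=14
(4, 5): arr[4]=9 > arr[5]=7
(4, 6): arr[4]=9 > arr[6]=7

Total inversions: 17

The array has 17 inversion(s): (0,1), (0,2), (0,3), (0,4), (0,5), (0,6), (0,7), (2,4), (2,5), (2,6), (2,7), (3,4), (3,5), (3,6), (3,7), (4,5), (4,6). Each pair (i,j) satisfies i < j and arr[i] > arr[j].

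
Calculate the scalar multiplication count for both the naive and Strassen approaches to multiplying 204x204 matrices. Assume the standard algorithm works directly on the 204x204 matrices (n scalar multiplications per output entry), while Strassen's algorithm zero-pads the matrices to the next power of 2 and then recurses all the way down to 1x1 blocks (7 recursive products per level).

Matrix multiplication for 204x204 matrices:

Strassen's algorithm requires power-of-2 dimensions. Pad 204x204 to 256x256 (next power of 2).

Standard algorithm: 204^3 = 8489664 multiplications
Strassen's algorithm: 7^(log2(256)) = 7^8 = 5764801 multiplications
Savings: 8489664 - 5764801 = 2724863 multiplications

Standard: 8489664 multiplications (204^3). Strassen: 5764801 multiplications (7^8, after padding to 256x256). Strassen reduces 8 recursive multiplications to 7 at each level.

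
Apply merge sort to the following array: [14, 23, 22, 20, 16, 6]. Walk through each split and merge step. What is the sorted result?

Merge sort trace:

Split: [14, 23, 22, 20, 16, 6] -> [14, 23, 22] and [20, 16, 6]
  Split: [14, 23, 22] -> [14] and [23, 22]
    Split: [23, 22] -> [23] and [22]
    Merge: [23] + [22] -> [22, 23]
  Merge: [14] + [22, 23] -> [14, 22, 23]
  Split: [20, 16, 6] -> [20] and [16, 6]
    Split: [16, 6] -> [16] and [6]
    Merge: [16] + [6] -> [6, 16]
  Merge: [20] + [6, 16] -> [6, 16, 20]
Merge: [14, 22, 23] + [6, 16, 20] -> [6, 14, 16, 20, 22, 23]

Final sorted array: [6, 14, 16, 20, 22, 23]

The merge sort proceeds by recursively splitting the array and merging sorted halves.
After all merges, the sorted array is [6, 14, 16, 20, 22, 23].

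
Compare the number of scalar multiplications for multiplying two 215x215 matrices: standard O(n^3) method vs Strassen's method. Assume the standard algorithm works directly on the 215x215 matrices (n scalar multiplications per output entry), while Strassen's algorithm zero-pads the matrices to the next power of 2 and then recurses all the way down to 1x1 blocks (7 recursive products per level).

Matrix multiplication for 215x215 matrices:

Strassen's algorithm requires power-of-2 dimensions. Pad 215x215 to 256x256 (next power of 2).

Standard algorithm: 215^3 = 9938375 multiplications
Strassen's algorithm: 7^(log2(256)) = 7^8 = 5764801 multiplications
Savings: 9938375 - 5764801 = 4173574 multiplications

Standard: 9938375 multiplications (215^3). Strassen: 5764801 multiplications (7^8, after padding to 256x256). Strassen reduces 8 recursive multiplications to 7 at each level.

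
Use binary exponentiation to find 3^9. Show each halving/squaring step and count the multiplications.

Computing 3^9 by squaring (build up from 3^1; each line after the first costs one multiplication):

3^1 = 3
3^2 = (3^1)^2 = 3^2 = 9
3^4 = (3^2)^2 = 9^2 = 81
3^8 = (3^4)^2 = 81^2 = 6561
3^9 = 3 * 3^8 = 3 * 6561 = 19683

Result: 19683
Multiplications needed: 4 (4 lines after 3^1)

3^9 = 19683. Using exponentiation by squaring, this requires 4 multiplications. The key idea: if the exponent is even, square the half-power; if odd, multiply by the base once.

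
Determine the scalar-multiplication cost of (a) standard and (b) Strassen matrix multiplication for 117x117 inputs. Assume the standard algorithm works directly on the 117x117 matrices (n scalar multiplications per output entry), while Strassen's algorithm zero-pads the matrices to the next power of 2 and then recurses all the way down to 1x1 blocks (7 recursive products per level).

Matrix multiplication for 117x117 matrices:

Strassen's algorithm requires power-of-2 dimensions. Pad 117x117 to 128x128 (next power of 2).

Standard algorithm: 117^3 = 1601613 multiplications
Strassen's algorithm: 7^(log2(128)) = 7^7 = 823543 multiplications
Savings: 1601613 - 823543 = 778070 multiplications

Standard: 1601613 multiplications (117^3). Strassen: 823543 multiplications (7^7, after padding to 128x128). Strassen reduces 8 recursive multiplications to 7 at each level.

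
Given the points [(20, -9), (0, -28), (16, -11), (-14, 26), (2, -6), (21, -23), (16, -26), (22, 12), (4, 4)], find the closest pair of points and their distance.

Computing all pairwise distances among 9 points:

d((20, -9), (0, -28)) = 27.5862
d((20, -9), (16, -11)) = 4.4721 <-- minimum
d((20, -9), (-14, 26)) = 48.7955
d((20, -9), (2, -6)) = 18.2483
d((20, -9), (21, -23)) = 14.0357
d((20, -9), (16, -26)) = 17.4642
d((20, -9), (22, 12)) = 21.095
d((20, -9), (4, 4)) = 20.6155
d((0, -28), (16, -11)) = 23.3452
d((0, -28), (-14, 26)) = 55.7853
d((0, -28), (2, -6)) = 22.0907
d((0, -28), (21, -23)) = 21.587
d((0, -28), (16, -26)) = 16.1245
d((0, -28), (22, 12)) = 45.6508
d((0, -28), (4, 4)) = 32.249
d((16, -11), (-14, 26)) = 47.634
d((16, -11), (2, -6)) = 14.8661
d((16, -11), (21, -23)) = 13.0
d((16, -11), (16, -26)) = 15.0
d((16, -11), (22, 12)) = 23.7697
d((16, -11), (4, 4)) = 19.2094
d((-14, 26), (2, -6)) = 35.7771
d((-14, 26), (21, -23)) = 60.2163
d((-14, 26), (16, -26)) = 60.0333
d((-14, 26), (22, 12)) = 38.6264
d((-14, 26), (4, 4)) = 28.4253
d((2, -6), (21, -23)) = 25.4951
d((2, -6), (16, -26)) = 24.4131
d((2, -6), (22, 12)) = 26.9072
d((2, -6), (4, 4)) = 10.198
d((21, -23), (16, -26)) = 5.831
d((21, -23), (22, 12)) = 35.0143
d((21, -23), (4, 4)) = 31.9061
d((16, -26), (22, 12)) = 38.4708
d((16, -26), (4, 4)) = 32.311
d((22, 12), (4, 4)) = 19.6977

Closest pair: (20, -9) and (16, -11) with distance 4.4721

The closest pair is (20, -9) and (16, -11) with Euclidean distance 4.4721. For 9 points, brute-force pairwise comparison is shown above. For large n, the divide-and-conquer algorithm (sort by x, recurse on halves, check the dividing strip) achieves O(n log n).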